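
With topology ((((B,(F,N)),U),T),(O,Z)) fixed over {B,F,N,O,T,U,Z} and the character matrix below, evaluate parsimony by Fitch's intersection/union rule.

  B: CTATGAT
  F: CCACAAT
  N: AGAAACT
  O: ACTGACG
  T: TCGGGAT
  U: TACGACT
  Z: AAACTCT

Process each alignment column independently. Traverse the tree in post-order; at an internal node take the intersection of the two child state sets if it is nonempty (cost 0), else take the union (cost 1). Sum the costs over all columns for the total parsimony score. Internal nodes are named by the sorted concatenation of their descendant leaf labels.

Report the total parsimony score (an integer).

21

site 0, node FN: F={C} ∪ N={A} → {A,C} (+1)
site 0, node BFN: B={C} ∩ FN={A,C} → {C} (+0)
site 0, node BFNU: BFN={C} ∪ U={T} → {C,T} (+1)
site 0, node BFNTU: BFNU={C,T} ∩ T={T} → {T} (+0)
site 0, node OZ: O={A} ∩ Z={A} → {A} (+0)
site 0, node BFNOTUZ: BFNTU={T} ∪ OZ={A} → {A,T} (+1)
site 1, node FN: F={C} ∪ N={G} → {C,G} (+1)
site 1, node BFN: B={T} ∪ FN={C,G} → {C,G,T} (+1)
site 1, node BFNU: BFN={C,G,T} ∪ U={A} → {A,C,G,T} (+1)
site 1, node BFNTU: BFNU={A,C,G,T} ∩ T={C} → {C} (+0)
site 1, node OZ: O={C} ∪ Z={A} → {A,C} (+1)
site 1, node BFNOTUZ: BFNTU={C} ∩ OZ={A,C} → {C} (+0)
site 2, node FN: F={A} ∩ N={A} → {A} (+0)
site 2, node BFN: B={A} ∩ FN={A} → {A} (+0)
site 2, node BFNU: BFN={A} ∪ U={C} → {A,C} (+1)
site 2, node BFNTU: BFNU={A,C} ∪ T={G} → {A,C,G} (+1)
site 2, node OZ: O={T} ∪ Z={A} → {A,T} (+1)
site 2, node BFNOTUZ: BFNTU={A,C,G} ∩ OZ={A,T} → {A} (+0)
site 3, node FN: F={C} ∪ N={A} → {A,C} (+1)
site 3, node BFN: B={T} ∪ FN={A,C} → {A,C,T} (+1)
site 3, node BFNU: BFN={A,C,T} ∪ U={G} → {A,C,G,T} (+1)
site 3, node BFNTU: BFNU={A,C,G,T} ∩ T={G} → {G} (+0)
site 3, node OZ: O={G} ∪ Z={C} → {C,G} (+1)
site 3, node BFNOTUZ: BFNTU={G} ∩ OZ={C,G} → {G} (+0)
site 4, node FN: F={A} ∩ N={A} → {A} (+0)
site 4, node BFN: B={G} ∪ FN={A} → {A,G} (+1)
site 4, node BFNU: BFN={A,G} ∩ U={A} → {A} (+0)
site 4, node BFNTU: BFNU={A} ∪ T={G} → {A,G} (+1)
site 4, node OZ: O={A} ∪ Z={T} → {A,T} (+1)
site 4, node BFNOTUZ: BFNTU={A,G} ∩ OZ={A,T} → {A} (+0)
site 5, node FN: F={A} ∪ N={C} → {A,C} (+1)
site 5, node BFN: B={A} ∩ FN={A,C} → {A} (+0)
site 5, node BFNU: BFN={A} ∪ U={C} → {A,C} (+1)
site 5, node BFNTU: BFNU={A,C} ∩ T={A} → {A} (+0)
site 5, node OZ: O={C} ∩ Z={C} → {C} (+0)
site 5, node BFNOTUZ: BFNTU={A} ∪ OZ={C} → {A,C} (+1)
site 6, node FN: F={T} ∩ N={T} → {T} (+0)
site 6, node BFN: B={T} ∩ FN={T} → {T} (+0)
site 6, node BFNU: BFN={T} ∩ U={T} → {T} (+0)
site 6, node BFNTU: BFNU={T} ∩ T={T} → {T} (+0)
site 6, node OZ: O={G} ∪ Z={T} → {G,T} (+1)
site 6, node BFNOTUZ: BFNTU={T} ∩ OZ={G,T} → {T} (+0)
per-site changes: [3, 4, 3, 4, 3, 3, 1]; total = 21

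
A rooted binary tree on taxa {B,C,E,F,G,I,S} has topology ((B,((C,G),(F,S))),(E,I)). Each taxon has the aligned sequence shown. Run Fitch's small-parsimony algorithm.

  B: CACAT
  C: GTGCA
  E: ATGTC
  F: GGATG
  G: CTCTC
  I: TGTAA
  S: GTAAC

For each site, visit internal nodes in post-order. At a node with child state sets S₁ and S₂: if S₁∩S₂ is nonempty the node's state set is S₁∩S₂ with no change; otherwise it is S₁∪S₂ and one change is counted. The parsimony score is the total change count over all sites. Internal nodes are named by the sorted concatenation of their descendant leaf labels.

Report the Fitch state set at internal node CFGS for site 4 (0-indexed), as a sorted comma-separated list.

C

site 0, node CG: C={G} ∪ G={C} → {C,G} (+1)
site 0, node FS: F={G} ∩ S={G} → {G} (+0)
site 0, node CFGS: CG={C,G} ∩ FS={G} → {G} (+0)
site 0, node BCFGS: B={C} ∪ CFGS={G} → {C,G} (+1)
site 0, node EI: E={A} ∪ I={T} → {A,T} (+1)
site 0, node BCEFGIS: BCFGS={C,G} ∪ EI={A,T} → {A,C,G,T} (+1)
site 1, node CG: C={T} ∩ G={T} → {T} (+0)
site 1, node FS: F={G} ∪ S={T} → {G,T} (+1)
site 1, node CFGS: CG={T} ∩ FS={G,T} → {T} (+0)
site 1, node BCFGS: B={A} ∪ CFGS={T} → {A,T} (+1)
site 1, node EI: E={T} ∪ I={G} → {G,T} (+1)
site 1, node BCEFGIS: BCFGS={A,T} ∩ EI={G,T} → {T} (+0)
site 2, node CG: C={G} ∪ G={C} → {C,G} (+1)
site 2, node FS: F={A} ∩ S={A} → {A} (+0)
site 2, node CFGS: CG={C,G} ∪ FS={A} → {A,C,G} (+1)
site 2, node BCFGS: B={C} ∩ CFGS={A,C,G} → {C} (+0)
site 2, node EI: E={G} ∪ I={T} → {G,T} (+1)
site 2, node BCEFGIS: BCFGS={C} ∪ EI={G,T} → {C,G,T} (+1)
site 3, node CG: C={C} ∪ G={T} → {C,T} (+1)
site 3, node FS: F={T} ∪ S={A} → {A,T} (+1)
site 3, node CFGS: CG={C,T} ∩ FS={A,T} → {T} (+0)
site 3, node BCFGS: B={A} ∪ CFGS={T} → {A,T} (+1)
site 3, node EI: E={T} ∪ I={A} → {A,T} (+1)
site 3, node BCEFGIS: BCFGS={A,T} ∩ EI={A,T} → {A,T} (+0)
site 4, node CG: C={A} ∪ G={C} → {A,C} (+1)
site 4, node FS: F={G} ∪ S={C} → {C,G} (+1)
site 4, node CFGS: CG={A,C} ∩ FS={C,G} → {C} (+0)
site 4, node BCFGS: B={T} ∪ CFGS={C} → {C,T} (+1)
site 4, node EI: E={C} ∪ I={A} → {A,C} (+1)
site 4, node BCEFGIS: BCFGS={C,T} ∩ EI={A,C} → {C} (+0)
per-site changes: [4, 3, 4, 4, 4]; total = 19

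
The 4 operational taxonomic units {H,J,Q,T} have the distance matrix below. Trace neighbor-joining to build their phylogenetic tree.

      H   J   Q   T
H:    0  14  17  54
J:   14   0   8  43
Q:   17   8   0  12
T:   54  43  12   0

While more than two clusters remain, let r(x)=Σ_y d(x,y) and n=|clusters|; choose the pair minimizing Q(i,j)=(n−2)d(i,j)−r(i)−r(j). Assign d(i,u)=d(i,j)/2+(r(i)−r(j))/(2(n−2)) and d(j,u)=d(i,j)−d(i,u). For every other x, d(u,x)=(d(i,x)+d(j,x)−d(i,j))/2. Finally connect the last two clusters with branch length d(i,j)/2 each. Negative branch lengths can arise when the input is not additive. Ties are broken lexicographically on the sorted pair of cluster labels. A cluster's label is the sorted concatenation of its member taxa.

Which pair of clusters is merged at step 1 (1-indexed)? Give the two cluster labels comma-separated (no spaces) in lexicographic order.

H,J

1. join H+J (d=14, Q=-122) ⇒ HJ; edges |H|=12, |J|=2
  updated: d(HJ,Q)=11/2, d(HJ,T)=83/2
2. join HJ+Q (d=11/2, Q=-59) ⇒ HJQ; edges |HJ|=35/2, |Q|=-12
  updated: d(HJQ,T)=24
3. join HJQ+T (d=24) ⇒ HJQT; edges |HJQ|=12, |T|=12
final tree: (((H:12,J:2):35/2,Q:-12):12,T:12)
total length: 87/2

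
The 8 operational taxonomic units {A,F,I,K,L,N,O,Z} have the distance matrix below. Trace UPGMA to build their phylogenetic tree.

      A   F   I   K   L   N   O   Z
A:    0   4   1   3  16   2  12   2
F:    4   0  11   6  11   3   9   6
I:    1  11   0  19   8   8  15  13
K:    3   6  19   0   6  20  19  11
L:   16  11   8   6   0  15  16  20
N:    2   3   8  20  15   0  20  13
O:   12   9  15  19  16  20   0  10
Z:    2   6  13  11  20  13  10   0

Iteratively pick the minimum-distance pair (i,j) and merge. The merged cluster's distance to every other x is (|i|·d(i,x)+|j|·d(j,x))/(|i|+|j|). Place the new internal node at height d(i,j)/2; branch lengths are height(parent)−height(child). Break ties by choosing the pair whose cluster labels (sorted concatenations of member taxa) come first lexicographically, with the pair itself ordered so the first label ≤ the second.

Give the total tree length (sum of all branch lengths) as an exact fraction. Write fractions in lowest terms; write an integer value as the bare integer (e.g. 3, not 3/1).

9311/280

1. join A+I (d=1) ⇒ AI; edges |A|=1/2, |I|=1/2
  updated: d(AI,F)=15/2, d(AI,K)=11, d(AI,L)=12, d(AI,N)=5, d(AI,O)=27/2, d(AI,Z)=15/2
2. join F+N (d=3) ⇒ FN; edges |F|=3/2, |N|=3/2
  updated: d(AI,FN)=25/4, d(FN,K)=13, d(FN,L)=13, d(FN,O)=29/2, d(FN,Z)=19/2
3. join K+L (d=6) ⇒ KL; edges |K|=3, |L|=3
  updated: d(AI,KL)=23/2, d(FN,KL)=13, d(KL,O)=35/2, d(KL,Z)=31/2
4. join AI+FN (d=25/4) ⇒ AFIN; edges |AI|=21/8, |FN|=13/8
  updated: d(AFIN,KL)=49/4, d(AFIN,O)=14, d(AFIN,Z)=17/2
5. join AFIN+Z (d=17/2) ⇒ AFINZ; edges |AFIN|=9/8, |Z|=17/4
  updated: d(AFINZ,KL)=129/10, d(AFINZ,O)=66/5
6. join AFINZ+KL (d=129/10) ⇒ AFIKLNZ; edges |AFINZ|=11/5, |KL|=69/20
  updated: d(AFIKLNZ,O)=101/7
7. join AFIKLNZ+O (d=101/7) ⇒ AFIKLNOZ; edges |AFIKLNZ|=107/140, |O|=101/14
final tree: (((((A:1/2,I:1/2):21/8,(F:3/2,N:3/2):13/8):9/8,Z:17/4):11/5,(K:3,L:3):69/20):107/140,O:101/14)
total length: 9311/280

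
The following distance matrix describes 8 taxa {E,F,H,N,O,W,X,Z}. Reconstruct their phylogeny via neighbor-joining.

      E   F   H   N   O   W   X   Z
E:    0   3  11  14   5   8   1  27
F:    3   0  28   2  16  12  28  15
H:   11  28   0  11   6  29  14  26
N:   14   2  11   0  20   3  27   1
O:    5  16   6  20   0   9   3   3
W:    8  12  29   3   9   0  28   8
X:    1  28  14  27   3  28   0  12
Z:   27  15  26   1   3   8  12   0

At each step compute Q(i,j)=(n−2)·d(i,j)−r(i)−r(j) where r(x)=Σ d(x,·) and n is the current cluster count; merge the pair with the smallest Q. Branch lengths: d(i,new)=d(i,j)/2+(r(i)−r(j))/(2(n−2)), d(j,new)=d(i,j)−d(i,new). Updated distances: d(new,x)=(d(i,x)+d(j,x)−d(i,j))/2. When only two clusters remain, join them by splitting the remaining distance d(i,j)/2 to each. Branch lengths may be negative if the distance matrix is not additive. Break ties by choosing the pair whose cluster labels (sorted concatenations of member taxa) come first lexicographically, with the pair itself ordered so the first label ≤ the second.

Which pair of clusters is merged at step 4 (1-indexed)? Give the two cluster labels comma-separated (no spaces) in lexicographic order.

F,N

iteration 1: select E,X (d=1, Q=-176); attach at lengths (-19/6, 25/6); label the merged cluster EX
  updated: d(EX,F)=15, d(EX,H)=12, d(EX,N)=20, d(EX,O)=7/2, d(EX,W)=35/2, d(EX,Z)=19
iteration 2: select H,O (d=6, Q=-279/2); attach at lengths (169/20, -49/20); label the merged cluster HO
  updated: d(EX,HO)=19/4, d(F,HO)=19, d(HO,N)=25/2, d(HO,W)=16, d(HO,Z)=23/2
iteration 3: select EX,HO (d=19/4, Q=-121); attach at lengths (63/16, 13/16); label the merged cluster EHOX
  updated: d(EHOX,F)=117/8, d(EHOX,N)=111/8, d(EHOX,W)=115/8, d(EHOX,Z)=103/8
iteration 4: select F,N (d=2, Q=-115/2); attach at lengths (119/24, -71/24); label the merged cluster FN
  updated: d(EHOX,FN)=53/4, d(FN,W)=13/2, d(FN,Z)=7
iteration 5: select EHOX,Z (d=103/8, Q=-341/8); attach at lengths (307/32, 105/32); label the merged cluster EHOXZ
  updated: d(EHOXZ,FN)=59/16, d(EHOXZ,W)=19/4
iteration 6: select EHOXZ,FN (d=59/16, Q=-239/16); attach at lengths (31/32, 87/32); label the merged cluster EFHNOXZ
  updated: d(EFHNOXZ,W)=121/32
iteration 7: select EFHNOXZ,W (d=121/32); attach at lengths (121/64, 121/64); label the merged cluster EFHNOWXZ
final tree: (((((E:-19/6,X:25/6):63/16,(H:169/20,O:-49/20):13/16):307/32,Z:105/32):31/32,(F:119/24,N:-71/24):87/32):121/64,W:121/64)
total length: 1091/32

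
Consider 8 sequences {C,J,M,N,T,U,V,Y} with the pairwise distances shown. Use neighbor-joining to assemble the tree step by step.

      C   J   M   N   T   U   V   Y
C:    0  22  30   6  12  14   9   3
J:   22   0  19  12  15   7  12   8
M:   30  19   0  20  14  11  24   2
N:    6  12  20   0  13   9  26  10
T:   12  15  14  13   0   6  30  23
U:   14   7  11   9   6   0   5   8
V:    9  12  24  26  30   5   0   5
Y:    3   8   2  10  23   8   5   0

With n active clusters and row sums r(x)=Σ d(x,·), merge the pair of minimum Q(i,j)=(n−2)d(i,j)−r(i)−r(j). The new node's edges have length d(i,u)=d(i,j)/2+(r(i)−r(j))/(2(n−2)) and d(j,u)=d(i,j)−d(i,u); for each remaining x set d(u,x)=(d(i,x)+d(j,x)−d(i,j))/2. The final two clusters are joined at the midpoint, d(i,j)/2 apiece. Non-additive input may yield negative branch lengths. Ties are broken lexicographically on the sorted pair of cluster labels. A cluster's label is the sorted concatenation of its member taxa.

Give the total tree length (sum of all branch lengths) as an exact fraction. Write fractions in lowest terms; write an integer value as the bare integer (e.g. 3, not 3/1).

1. join M+Y (d=2, Q=-167) ⇒ MY; edges |M|=73/12, |Y|=-49/12
  updated: d(C,MY)=31/2, d(J,MY)=25/2, d(MY,N)=14, d(MY,T)=35/2, d(MY,U)=17/2, d(MY,V)=27/2
2. join C+V (d=9, Q=-129) ⇒ CV; edges |C|=14/5, |V|=31/5
  updated: d(CV,J)=25/2, d(CV,MY)=10, d(CV,N)=23/2, d(CV,T)=33/2, d(CV,U)=5
3. join T+U (d=6, Q=-159/2) ⇒ TU; edges |T|=113/16, |U|=-17/16
  updated: d(CV,TU)=31/4, d(J,TU)=8, d(MY,TU)=10, d(N,TU)=8
4. join CV+MY (d=10, Q=-233/4) ⇒ CMVY; edges |CV|=101/24, |MY|=139/24
  updated: d(CMVY,J)=15/2, d(CMVY,N)=31/4, d(CMVY,TU)=31/8
5. join CMVY+J (d=15/2, Q=-253/8) ⇒ CJMVY; edges |CMVY|=53/32, |J|=187/32
  updated: d(CJMVY,N)=49/8, d(CJMVY,TU)=35/16
6. join CJMVY+N (d=49/8, Q=-261/16) ⇒ CJMNVY; edges |CJMVY|=5/32, |N|=191/32
  updated: d(CJMNVY,TU)=65/32
7. join CJMNVY+TU (d=65/32) ⇒ CJMNTUVY; edges |CJMNVY|=65/64, |TU|=65/64
final tree: (((((C:14/5,V:31/5):101/24,(M:73/12,Y:-49/12):139/24):53/32,J:187/32):5/32,N:191/32):65/64,(T:113/16,U:-17/16):65/64)
total length: 1365/32

1365/32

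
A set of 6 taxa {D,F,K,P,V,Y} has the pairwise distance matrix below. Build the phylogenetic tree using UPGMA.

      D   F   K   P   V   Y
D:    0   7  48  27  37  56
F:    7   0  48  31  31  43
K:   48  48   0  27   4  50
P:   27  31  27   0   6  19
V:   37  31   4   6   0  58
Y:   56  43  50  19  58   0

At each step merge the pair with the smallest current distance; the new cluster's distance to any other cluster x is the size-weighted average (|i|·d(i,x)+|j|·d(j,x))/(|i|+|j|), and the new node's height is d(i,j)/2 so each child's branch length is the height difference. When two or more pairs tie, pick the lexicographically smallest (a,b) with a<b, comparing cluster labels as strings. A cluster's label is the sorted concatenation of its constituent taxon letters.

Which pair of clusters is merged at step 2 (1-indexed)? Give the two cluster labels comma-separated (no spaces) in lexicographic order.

1. join K+V (d=4) ⇒ KV; edges |K|=2, |V|=2
  updated: d(D,KV)=85/2, d(F,KV)=79/2, d(KV,P)=33/2, d(KV,Y)=54
2. join D+F (d=7) ⇒ DF; edges |D|=7/2, |F|=7/2
  updated: d(DF,KV)=41, d(DF,P)=29, d(DF,Y)=99/2
3. join KV+P (d=33/2) ⇒ KPV; edges |KV|=25/4, |P|=33/4
  updated: d(DF,KPV)=37, d(KPV,Y)=127/3
4. join DF+KPV (d=37) ⇒ DFKPV; edges |DF|=15, |KPV|=41/4
  updated: d(DFKPV,Y)=226/5
5. join DFKPV+Y (d=226/5) ⇒ DFKPVY; edges |DFKPV|=41/10, |Y|=113/5
final tree: (((D:7/2,F:7/2):15,((K:2,V:2):25/4,P:33/4):41/4):41/10,Y:113/5)
total length: 1549/20

D,F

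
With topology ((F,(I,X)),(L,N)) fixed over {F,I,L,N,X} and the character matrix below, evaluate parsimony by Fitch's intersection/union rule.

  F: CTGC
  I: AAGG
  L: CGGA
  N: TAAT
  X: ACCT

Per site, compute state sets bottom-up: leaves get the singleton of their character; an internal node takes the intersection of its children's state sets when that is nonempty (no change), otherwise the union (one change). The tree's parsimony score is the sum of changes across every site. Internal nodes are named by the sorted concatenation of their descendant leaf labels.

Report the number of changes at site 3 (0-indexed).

3

[col 0] IX: children I:{A}, X:{A} ∩→ {A}; cost 0
[col 0] FIX: children F:{C}, IX:{A} ∪→ {A,C}; cost 1
[col 0] LN: children L:{C}, N:{T} ∪→ {C,T}; cost 1
[col 0] FILNX: children FIX:{A,C}, LN:{C,T} ∩→ {C}; cost 0
[col 1] IX: children I:{A}, X:{C} ∪→ {A,C}; cost 1
[col 1] FIX: children F:{T}, IX:{A,C} ∪→ {A,C,T}; cost 1
[col 1] LN: children L:{G}, N:{A} ∪→ {A,G}; cost 1
[col 1] FILNX: children FIX:{A,C,T}, LN:{A,G} ∩→ {A}; cost 0
[col 2] IX: children I:{G}, X:{C} ∪→ {C,G}; cost 1
[col 2] FIX: children F:{G}, IX:{C,G} ∩→ {G}; cost 0
[col 2] LN: children L:{G}, N:{A} ∪→ {A,G}; cost 1
[col 2] FILNX: children FIX:{G}, LN:{A,G} ∩→ {G}; cost 0
[col 3] IX: children I:{G}, X:{T} ∪→ {G,T}; cost 1
[col 3] FIX: children F:{C}, IX:{G,T} ∪→ {C,G,T}; cost 1
[col 3] LN: children L:{A}, N:{T} ∪→ {A,T}; cost 1
[col 3] FILNX: children FIX:{C,G,T}, LN:{A,T} ∩→ {T}; cost 0
per-site changes: [2, 3, 2, 3]; total = 10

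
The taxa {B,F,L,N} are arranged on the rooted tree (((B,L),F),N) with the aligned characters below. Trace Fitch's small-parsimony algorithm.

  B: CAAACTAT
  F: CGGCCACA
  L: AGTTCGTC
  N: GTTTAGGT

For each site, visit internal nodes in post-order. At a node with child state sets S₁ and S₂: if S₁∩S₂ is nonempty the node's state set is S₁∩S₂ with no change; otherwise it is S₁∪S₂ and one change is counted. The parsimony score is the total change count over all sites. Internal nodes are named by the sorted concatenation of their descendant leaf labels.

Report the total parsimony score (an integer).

16

site 0, node BL: B={C} ∪ L={A} → {A,C} (+1)
site 0, node BFL: BL={A,C} ∩ F={C} → {C} (+0)
site 0, node BFLN: BFL={C} ∪ N={G} → {C,G} (+1)
site 1, node BL: B={A} ∪ L={G} → {A,G} (+1)
site 1, node BFL: BL={A,G} ∩ F={G} → {G} (+0)
site 1, node BFLN: BFL={G} ∪ N={T} → {G,T} (+1)
site 2, node BL: B={A} ∪ L={T} → {A,T} (+1)
site 2, node BFL: BL={A,T} ∪ F={G} → {A,G,T} (+1)
site 2, node BFLN: BFL={A,G,T} ∩ N={T} → {T} (+0)
site 3, node BL: B={A} ∪ L={T} → {A,T} (+1)
site 3, node BFL: BL={A,T} ∪ F={C} → {A,C,T} (+1)
site 3, node BFLN: BFL={A,C,T} ∩ N={T} → {T} (+0)
site 4, node BL: B={C} ∩ L={C} → {C} (+0)
site 4, node BFL: BL={C} ∩ F={C} → {C} (+0)
site 4, node BFLN: BFL={C} ∪ N={A} → {A,C} (+1)
site 5, node BL: B={T} ∪ L={G} → {G,T} (+1)
site 5, node BFL: BL={G,T} ∪ F={A} → {A,G,T} (+1)
site 5, node BFLN: BFL={A,G,T} ∩ N={G} → {G} (+0)
site 6, node BL: B={A} ∪ L={T} → {A,T} (+1)
site 6, node BFL: BL={A,T} ∪ F={C} → {A,C,T} (+1)
site 6, node BFLN: BFL={A,C,T} ∪ N={G} → {A,C,G,T} (+1)
site 7, node BL: B={T} ∪ L={C} → {C,T} (+1)
site 7, node BFL: BL={C,T} ∪ F={A} → {A,C,T} (+1)
site 7, node BFLN: BFL={A,C,T} ∩ N={T} → {T} (+0)
per-site changes: [2, 2, 2, 2, 1, 2, 3, 2]; total = 16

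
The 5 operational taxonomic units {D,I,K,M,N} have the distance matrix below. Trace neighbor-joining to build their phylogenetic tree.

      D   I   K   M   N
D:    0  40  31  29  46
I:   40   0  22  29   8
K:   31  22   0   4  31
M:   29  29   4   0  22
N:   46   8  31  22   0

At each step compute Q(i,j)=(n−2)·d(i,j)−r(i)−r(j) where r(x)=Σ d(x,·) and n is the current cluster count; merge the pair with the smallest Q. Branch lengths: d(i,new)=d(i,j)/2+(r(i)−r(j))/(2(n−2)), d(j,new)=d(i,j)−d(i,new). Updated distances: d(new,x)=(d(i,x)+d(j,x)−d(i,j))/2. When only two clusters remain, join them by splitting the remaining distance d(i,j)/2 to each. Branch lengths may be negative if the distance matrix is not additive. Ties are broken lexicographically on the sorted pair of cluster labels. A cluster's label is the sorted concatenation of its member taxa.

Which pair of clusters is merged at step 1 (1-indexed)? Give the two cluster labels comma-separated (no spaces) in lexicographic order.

1. join I+N (d=8, Q=-182) ⇒ IN; edges |I|=8/3, |N|=16/3
  updated: d(D,IN)=39, d(IN,K)=45/2, d(IN,M)=43/2
2. join D+IN (d=39, Q=-104) ⇒ DIN; edges |D|=47/2, |IN|=31/2
  updated: d(DIN,K)=29/4, d(DIN,M)=23/4
3. join DIN+K (d=29/4, Q=-17) ⇒ DIKN; edges |DIN|=9/2, |K|=11/4
  updated: d(DIKN,M)=5/4
4. join DIKN+M (d=5/4) ⇒ DIKMN; edges |DIKN|=5/8, |M|=5/8
final tree: (((D:47/2,(I:8/3,N:16/3):31/2):9/2,K:11/4):5/8,M:5/8)
total length: 111/2

I,N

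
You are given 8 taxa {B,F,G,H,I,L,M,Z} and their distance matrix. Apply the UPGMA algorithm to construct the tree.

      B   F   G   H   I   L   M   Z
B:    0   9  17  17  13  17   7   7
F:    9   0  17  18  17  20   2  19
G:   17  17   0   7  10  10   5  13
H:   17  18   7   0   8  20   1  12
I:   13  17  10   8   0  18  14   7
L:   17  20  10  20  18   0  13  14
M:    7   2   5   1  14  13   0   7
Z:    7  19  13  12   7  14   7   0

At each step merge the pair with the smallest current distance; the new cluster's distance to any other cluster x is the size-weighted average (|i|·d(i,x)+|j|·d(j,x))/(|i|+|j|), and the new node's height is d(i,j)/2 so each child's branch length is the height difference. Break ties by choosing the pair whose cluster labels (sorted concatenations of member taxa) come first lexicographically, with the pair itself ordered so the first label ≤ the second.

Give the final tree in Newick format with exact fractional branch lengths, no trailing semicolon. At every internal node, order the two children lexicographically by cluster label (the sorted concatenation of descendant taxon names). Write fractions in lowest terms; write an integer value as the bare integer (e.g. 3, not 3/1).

1. join H+M (d=1) ⇒ HM; edges |H|=1/2, |M|=1/2
  updated: d(B,HM)=12, d(F,HM)=10, d(G,HM)=6, d(HM,I)=11, d(HM,L)=33/2, d(HM,Z)=19/2
2. join G+HM (d=6) ⇒ GHM; edges |G|=3, |HM|=5/2
  updated: d(B,GHM)=41/3, d(F,GHM)=37/3, d(GHM,I)=32/3, d(GHM,L)=43/3, d(GHM,Z)=32/3
3. join B+Z (d=7) ⇒ BZ; edges |B|=7/2, |Z|=7/2
  updated: d(BZ,F)=14, d(BZ,GHM)=73/6, d(BZ,I)=10, d(BZ,L)=31/2
4. join BZ+I (d=10) ⇒ BIZ; edges |BZ|=3/2, |I|=5
  updated: d(BIZ,F)=15, d(BIZ,GHM)=35/3, d(BIZ,L)=49/3
5. join BIZ+GHM (d=35/3) ⇒ BGHIMZ; edges |BIZ|=5/6, |GHM|=17/6
  updated: d(BGHIMZ,F)=41/3, d(BGHIMZ,L)=46/3
6. join BGHIMZ+F (d=41/3) ⇒ BFGHIMZ; edges |BGHIMZ|=1, |F|=41/6
  updated: d(BFGHIMZ,L)=16
7. join BFGHIMZ+L (d=16) ⇒ BFGHILMZ; edges |BFGHIMZ|=7/6, |L|=8
final tree: (((((B:7/2,Z:7/2):3/2,I:5):5/6,(G:3,(H:1/2,M:1/2):5/2):17/6):1,F:41/6):7/6,L:8)
total length: 122/3

(((((B:7/2,Z:7/2):3/2,I:5):5/6,(G:3,(H:1/2,M:1/2):5/2):17/6):1,F:41/6):7/6,L:8)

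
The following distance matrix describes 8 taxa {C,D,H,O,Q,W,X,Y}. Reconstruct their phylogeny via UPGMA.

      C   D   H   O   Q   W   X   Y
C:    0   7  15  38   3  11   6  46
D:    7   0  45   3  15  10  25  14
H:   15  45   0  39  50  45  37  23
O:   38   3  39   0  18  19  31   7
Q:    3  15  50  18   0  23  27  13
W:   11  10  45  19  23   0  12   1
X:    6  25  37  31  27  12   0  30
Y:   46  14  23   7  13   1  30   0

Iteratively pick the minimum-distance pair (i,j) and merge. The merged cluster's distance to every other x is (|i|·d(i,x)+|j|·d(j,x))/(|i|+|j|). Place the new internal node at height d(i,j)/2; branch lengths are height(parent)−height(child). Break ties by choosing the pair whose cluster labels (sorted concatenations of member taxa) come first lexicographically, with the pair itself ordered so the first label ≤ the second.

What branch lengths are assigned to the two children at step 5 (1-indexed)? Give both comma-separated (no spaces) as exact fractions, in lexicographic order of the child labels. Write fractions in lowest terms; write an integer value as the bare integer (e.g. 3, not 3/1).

1. join W+Y (d=1) ⇒ WY; edges |W|=1/2, |Y|=1/2
  updated: d(C,WY)=57/2, d(D,WY)=12, d(H,WY)=34, d(O,WY)=13, d(Q,WY)=18, d(WY,X)=21
2. join C+Q (d=3) ⇒ CQ; edges |C|=3/2, |Q|=3/2
  updated: d(CQ,D)=11, d(CQ,H)=65/2, d(CQ,O)=28, d(CQ,WY)=93/4, d(CQ,X)=33/2
3. join D+O (d=3) ⇒ DO; edges |D|=3/2, |O|=3/2
  updated: d(CQ,DO)=39/2, d(DO,H)=42, d(DO,WY)=25/2, d(DO,X)=28
4. join DO+WY (d=25/2) ⇒ DOWY; edges |DO|=19/4, |WY|=23/4
  updated: d(CQ,DOWY)=171/8, d(DOWY,H)=38, d(DOWY,X)=49/2
5. join CQ+X (d=33/2) ⇒ CQX; edges |CQ|=27/4, |X|=33/4
  updated: d(CQX,DOWY)=269/12, d(CQX,H)=34
6. join CQX+DOWY (d=269/12) ⇒ CDOQWXY; edges |CQX|=71/24, |DOWY|=119/24
  updated: d(CDOQWXY,H)=254/7
7. join CDOQWXY+H (d=254/7) ⇒ CDHOQWXY; edges |CDOQWXY|=1165/168, |H|=127/7
final tree: ((((C:3/2,Q:3/2):27/4,X:33/4):71/24,((D:3/2,O:3/2):19/4,(W:1/2,Y:1/2):23/4):119/24):1165/168,H:127/7)
total length: 11003/168

27/4,33/4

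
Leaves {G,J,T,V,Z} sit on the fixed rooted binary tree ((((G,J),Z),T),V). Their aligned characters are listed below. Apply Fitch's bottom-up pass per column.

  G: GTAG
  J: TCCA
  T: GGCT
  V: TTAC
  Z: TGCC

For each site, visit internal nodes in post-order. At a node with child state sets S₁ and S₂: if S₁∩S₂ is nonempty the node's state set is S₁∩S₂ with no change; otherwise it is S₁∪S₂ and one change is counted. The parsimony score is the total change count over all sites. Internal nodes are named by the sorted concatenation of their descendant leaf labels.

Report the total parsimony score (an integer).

10

site 0, node GJ: G={G} ∪ J={T} → {G,T} (+1)
site 0, node GJZ: GJ={G,T} ∩ Z={T} → {T} (+0)
site 0, node GJTZ: GJZ={T} ∪ T={G} → {G,T} (+1)
site 0, node GJTVZ: GJTZ={G,T} ∩ V={T} → {T} (+0)
site 1, node GJ: G={T} ∪ J={C} → {C,T} (+1)
site 1, node GJZ: GJ={C,T} ∪ Z={G} → {C,G,T} (+1)
site 1, node GJTZ: GJZ={C,G,T} ∩ T={G} → {G} (+0)
site 1, node GJTVZ: GJTZ={G} ∪ V={T} → {G,T} (+1)
site 2, node GJ: G={A} ∪ J={C} → {A,C} (+1)
site 2, node GJZ: GJ={A,C} ∩ Z={C} → {C} (+0)
site 2, node GJTZ: GJZ={C} ∩ T={C} → {C} (+0)
site 2, node GJTVZ: GJTZ={C} ∪ V={A} → {A,C} (+1)
site 3, node GJ: G={G} ∪ J={A} → {A,G} (+1)
site 3, node GJZ: GJ={A,G} ∪ Z={C} → {A,C,G} (+1)
site 3, node GJTZ: GJZ={A,C,G} ∪ T={T} → {A,C,G,T} (+1)
site 3, node GJTVZ: GJTZ={A,C,G,T} ∩ V={C} → {C} (+0)
per-site changes: [2, 3, 2, 3]; total = 10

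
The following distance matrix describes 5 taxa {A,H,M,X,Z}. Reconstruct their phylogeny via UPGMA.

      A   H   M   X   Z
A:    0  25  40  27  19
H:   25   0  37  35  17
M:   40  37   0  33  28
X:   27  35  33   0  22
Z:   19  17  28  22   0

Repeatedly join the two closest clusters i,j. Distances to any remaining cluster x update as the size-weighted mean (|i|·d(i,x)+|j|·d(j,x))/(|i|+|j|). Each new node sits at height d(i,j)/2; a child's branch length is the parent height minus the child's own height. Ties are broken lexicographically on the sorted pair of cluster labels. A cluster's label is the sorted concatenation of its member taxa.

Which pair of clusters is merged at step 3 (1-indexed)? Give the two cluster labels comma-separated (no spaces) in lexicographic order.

1. join H+Z (d=17) ⇒ HZ; edges |H|=17/2, |Z|=17/2
  updated: d(A,HZ)=22, d(HZ,M)=65/2, d(HZ,X)=57/2
2. join A+HZ (d=22) ⇒ AHZ; edges |A|=11, |HZ|=5/2
  updated: d(AHZ,M)=35, d(AHZ,X)=28
3. join AHZ+X (d=28) ⇒ AHXZ; edges |AHZ|=3, |X|=14
  updated: d(AHXZ,M)=69/2
4. join AHXZ+M (d=69/2) ⇒ AHMXZ; edges |AHXZ|=13/4, |M|=69/4
final tree: (((A:11,(H:17/2,Z:17/2):5/2):3,X:14):13/4,M:69/4)
total length: 68

AHZ,X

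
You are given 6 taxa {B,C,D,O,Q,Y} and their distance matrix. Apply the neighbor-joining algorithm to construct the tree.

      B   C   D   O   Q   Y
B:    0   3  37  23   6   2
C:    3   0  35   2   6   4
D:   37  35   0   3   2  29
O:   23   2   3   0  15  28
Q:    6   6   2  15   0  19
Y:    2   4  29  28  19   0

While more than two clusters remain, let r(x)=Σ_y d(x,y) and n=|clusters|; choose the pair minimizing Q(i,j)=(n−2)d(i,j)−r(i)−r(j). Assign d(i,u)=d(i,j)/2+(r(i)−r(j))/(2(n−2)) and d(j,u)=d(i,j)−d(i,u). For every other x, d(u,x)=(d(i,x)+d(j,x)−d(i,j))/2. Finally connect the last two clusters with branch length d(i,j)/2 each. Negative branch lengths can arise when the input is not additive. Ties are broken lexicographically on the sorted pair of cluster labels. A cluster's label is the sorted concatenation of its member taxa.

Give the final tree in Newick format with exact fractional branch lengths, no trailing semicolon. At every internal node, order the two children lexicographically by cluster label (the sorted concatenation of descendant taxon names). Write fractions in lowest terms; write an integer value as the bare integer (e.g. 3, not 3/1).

step 1: merge (D,O) at d=3, Q=-165; branch lengths D→47/8, O→-23/8; new cluster DO
  updated: d(B,DO)=57/2, d(C,DO)=17, d(DO,Q)=7, d(DO,Y)=27
step 2: merge (DO,Q) at d=7, Q=-193/2; branch lengths DO→125/12, Q→-41/12; new cluster DOQ
  updated: d(B,DOQ)=55/4, d(C,DOQ)=8, d(DOQ,Y)=39/2
step 3: merge (B,Y) at d=2, Q=-161/4; branch lengths B→-11/16, Y→43/16; new cluster BY
  updated: d(BY,C)=5/2, d(BY,DOQ)=125/8
step 4: merge (BY,C) at d=5/2, Q=-209/8; branch lengths BY→81/16, C→-41/16; new cluster BCY
  updated: d(BCY,DOQ)=169/16
step 5: merge (BCY,DOQ) at d=169/16; branch lengths BCY→169/32, DOQ→169/32; new cluster BCDOQY
final tree: (((B:-11/16,Y:43/16):81/16,C:-41/16):169/32,((D:47/8,O:-23/8):125/12,Q:-41/12):169/32)
total length: 401/16

(((B:-11/16,Y:43/16):81/16,C:-41/16):169/32,((D:47/8,O:-23/8):125/12,Q:-41/12):169/32)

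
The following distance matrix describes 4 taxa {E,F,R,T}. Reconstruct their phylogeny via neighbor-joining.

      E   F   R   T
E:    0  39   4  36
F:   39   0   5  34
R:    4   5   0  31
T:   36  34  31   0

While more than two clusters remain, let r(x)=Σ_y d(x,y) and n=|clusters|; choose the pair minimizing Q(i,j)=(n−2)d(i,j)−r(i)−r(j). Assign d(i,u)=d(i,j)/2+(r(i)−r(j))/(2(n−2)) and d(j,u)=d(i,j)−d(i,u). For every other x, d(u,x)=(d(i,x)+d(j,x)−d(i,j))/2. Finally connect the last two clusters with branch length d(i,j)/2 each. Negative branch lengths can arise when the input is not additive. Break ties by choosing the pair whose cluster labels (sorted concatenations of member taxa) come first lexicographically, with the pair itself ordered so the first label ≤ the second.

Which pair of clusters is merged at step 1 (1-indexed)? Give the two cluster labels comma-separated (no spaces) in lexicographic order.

step 1: merge (E,R) at d=4, Q=-111; branch lengths E→47/4, R→-31/4; new cluster ER
  updated: d(ER,F)=20, d(ER,T)=63/2
step 2: merge (ER,F) at d=20, Q=-171/2; branch lengths ER→35/4, F→45/4; new cluster EFR
  updated: d(EFR,T)=91/4
step 3: merge (EFR,T) at d=91/4; branch lengths EFR→91/8, T→91/8; new cluster EFRT
final tree: (((E:47/4,R:-31/4):35/4,F:45/4):91/8,T:91/8)
total length: 187/4

E,R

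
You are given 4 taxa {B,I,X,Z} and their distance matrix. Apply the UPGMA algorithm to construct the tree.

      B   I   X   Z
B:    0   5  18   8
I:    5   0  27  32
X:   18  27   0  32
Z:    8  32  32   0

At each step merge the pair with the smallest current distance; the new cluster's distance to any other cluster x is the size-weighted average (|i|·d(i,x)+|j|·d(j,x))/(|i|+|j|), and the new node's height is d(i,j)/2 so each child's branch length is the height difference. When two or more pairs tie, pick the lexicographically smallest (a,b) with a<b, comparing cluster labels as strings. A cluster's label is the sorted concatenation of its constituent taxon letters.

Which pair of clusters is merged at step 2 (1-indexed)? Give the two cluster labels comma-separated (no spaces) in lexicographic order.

BI,Z

iteration 1: select B,I (d=5); attach at lengths (5/2, 5/2); label the merged cluster BI
  updated: d(BI,X)=45/2, d(BI,Z)=20
iteration 2: select BI,Z (d=20); attach at lengths (15/2, 10); label the merged cluster BIZ
  updated: d(BIZ,X)=77/3
iteration 3: select BIZ,X (d=77/3); attach at lengths (17/6, 77/6); label the merged cluster BIXZ
final tree: (((B:5/2,I:5/2):15/2,Z:10):17/6,X:77/6)
total length: 229/6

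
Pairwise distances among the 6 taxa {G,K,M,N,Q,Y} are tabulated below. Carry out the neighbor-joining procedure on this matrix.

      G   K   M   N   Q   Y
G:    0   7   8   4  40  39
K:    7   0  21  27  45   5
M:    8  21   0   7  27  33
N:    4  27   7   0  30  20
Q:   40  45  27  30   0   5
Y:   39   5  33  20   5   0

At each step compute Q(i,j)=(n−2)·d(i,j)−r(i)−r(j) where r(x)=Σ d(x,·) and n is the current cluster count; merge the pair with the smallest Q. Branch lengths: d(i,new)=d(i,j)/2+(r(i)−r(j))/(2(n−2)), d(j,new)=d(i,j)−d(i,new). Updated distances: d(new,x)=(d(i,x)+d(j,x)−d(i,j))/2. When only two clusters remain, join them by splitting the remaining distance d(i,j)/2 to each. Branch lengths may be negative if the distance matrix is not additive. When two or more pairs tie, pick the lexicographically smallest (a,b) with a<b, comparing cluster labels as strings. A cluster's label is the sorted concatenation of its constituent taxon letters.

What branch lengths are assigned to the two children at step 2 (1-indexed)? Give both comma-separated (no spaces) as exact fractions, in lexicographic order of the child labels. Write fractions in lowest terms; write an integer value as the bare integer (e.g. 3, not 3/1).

71/12,199/12

1. join Q+Y (d=5, Q=-229) ⇒ QY; edges |Q|=65/8, |Y|=-25/8
  updated: d(G,QY)=37, d(K,QY)=45/2, d(M,QY)=55/2, d(N,QY)=45/2
2. join K+QY (d=45/2, Q=-239/2) ⇒ KQY; edges |K|=71/12, |QY|=199/12
  updated: d(G,KQY)=43/4, d(KQY,M)=13, d(KQY,N)=27/2
3. join G+N (d=4, Q=-157/4) ⇒ GN; edges |G|=25/16, |N|=39/16
  updated: d(GN,KQY)=81/8, d(GN,M)=11/2
4. join GN+KQY (d=81/8, Q=-229/8) ⇒ GKNQY; edges |GN|=21/16, |KQY|=141/16
  updated: d(GKNQY,M)=67/16
5. join GKNQY+M (d=67/16) ⇒ GKMNQY; edges |GKNQY|=67/32, |M|=67/32
final tree: (((G:25/16,N:39/16):21/16,(K:71/12,(Q:65/8,Y:-25/8):199/12):141/16):67/32,M:67/32)
total length: 733/16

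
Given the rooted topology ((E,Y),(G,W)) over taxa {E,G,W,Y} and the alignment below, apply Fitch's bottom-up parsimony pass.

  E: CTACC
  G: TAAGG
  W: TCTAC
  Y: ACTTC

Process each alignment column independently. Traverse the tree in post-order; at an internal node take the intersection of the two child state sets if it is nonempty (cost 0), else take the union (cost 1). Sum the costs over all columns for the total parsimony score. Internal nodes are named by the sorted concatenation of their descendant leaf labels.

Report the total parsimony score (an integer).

EY@0: {C} ∪ {A} = {A,C} (union, +1)
GW@0: {T} ∩ {T} = {T} (intersection, +0)
EGWY@0: {A,C} ∪ {T} = {A,C,T} (union, +1)
EY@1: {T} ∪ {C} = {C,T} (union, +1)
GW@1: {A} ∪ {C} = {A,C} (union, +1)
EGWY@1: {C,T} ∩ {A,C} = {C} (intersection, +0)
EY@2: {A} ∪ {T} = {A,T} (union, +1)
GW@2: {A} ∪ {T} = {A,T} (union, +1)
EGWY@2: {A,T} ∩ {A,T} = {A,T} (intersection, +0)
EY@3: {C} ∪ {T} = {C,T} (union, +1)
GW@3: {G} ∪ {A} = {A,G} (union, +1)
EGWY@3: {C,T} ∪ {A,G} = {A,C,G,T} (union, +1)
EY@4: {C} ∩ {C} = {C} (intersection, +0)
GW@4: {G} ∪ {C} = {C,G} (union, +1)
EGWY@4: {C} ∩ {C,G} = {C} (intersection, +0)
per-site changes: [2, 2, 2, 3, 1]; total = 10

10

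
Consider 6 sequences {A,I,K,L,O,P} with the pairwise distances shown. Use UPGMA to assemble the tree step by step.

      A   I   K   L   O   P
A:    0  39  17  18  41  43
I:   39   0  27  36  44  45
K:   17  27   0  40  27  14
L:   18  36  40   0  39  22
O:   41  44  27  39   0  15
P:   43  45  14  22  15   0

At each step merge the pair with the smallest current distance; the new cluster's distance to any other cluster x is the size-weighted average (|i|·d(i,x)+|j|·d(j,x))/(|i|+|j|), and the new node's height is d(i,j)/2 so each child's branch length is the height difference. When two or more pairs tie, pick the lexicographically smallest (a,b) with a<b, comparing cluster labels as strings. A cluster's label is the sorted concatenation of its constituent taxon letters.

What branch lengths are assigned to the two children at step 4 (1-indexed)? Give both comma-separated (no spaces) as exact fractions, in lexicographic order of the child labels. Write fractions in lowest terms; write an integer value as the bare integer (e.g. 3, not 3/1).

step 1: merge (K,P) at d=14; branch lengths K→7, P→7; new cluster KP
  updated: d(A,KP)=30, d(I,KP)=36, d(KP,L)=31, d(KP,O)=21
step 2: merge (A,L) at d=18; branch lengths A→9, L→9; new cluster AL
  updated: d(AL,I)=75/2, d(AL,KP)=61/2, d(AL,O)=40
step 3: merge (KP,O) at d=21; branch lengths KP→7/2, O→21/2; new cluster KOP
  updated: d(AL,KOP)=101/3, d(I,KOP)=116/3
step 4: merge (AL,KOP) at d=101/3; branch lengths AL→47/6, KOP→19/3; new cluster AKLOP
  updated: d(AKLOP,I)=191/5
step 5: merge (AKLOP,I) at d=191/5; branch lengths AKLOP→34/15, I→191/10; new cluster AIKLOP
final tree: (((A:9,L:9):47/6,((K:7,P:7):7/2,O:21/2):19/3):34/15,I:191/10)
total length: 1223/15

47/6,19/3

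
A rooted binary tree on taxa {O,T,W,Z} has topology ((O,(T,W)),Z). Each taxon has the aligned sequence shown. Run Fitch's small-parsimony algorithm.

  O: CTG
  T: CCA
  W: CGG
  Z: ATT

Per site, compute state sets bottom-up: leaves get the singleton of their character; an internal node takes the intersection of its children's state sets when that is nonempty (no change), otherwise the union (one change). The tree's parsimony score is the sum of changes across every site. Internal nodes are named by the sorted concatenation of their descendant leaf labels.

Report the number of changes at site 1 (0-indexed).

2

TW@0: {C} ∩ {C} = {C} (intersection, +0)
OTW@0: {C} ∩ {C} = {C} (intersection, +0)
OTWZ@0: {C} ∪ {A} = {A,C} (union, +1)
TW@1: {C} ∪ {G} = {C,G} (union, +1)
OTW@1: {T} ∪ {C,G} = {C,G,T} (union, +1)
OTWZ@1: {C,G,T} ∩ {T} = {T} (intersection, +0)
TW@2: {A} ∪ {G} = {A,G} (union, +1)
OTW@2: {G} ∩ {A,G} = {G} (intersection, +0)
OTWZ@2: {G} ∪ {T} = {G,T} (union, +1)
per-site changes: [1, 2, 2]; total = 5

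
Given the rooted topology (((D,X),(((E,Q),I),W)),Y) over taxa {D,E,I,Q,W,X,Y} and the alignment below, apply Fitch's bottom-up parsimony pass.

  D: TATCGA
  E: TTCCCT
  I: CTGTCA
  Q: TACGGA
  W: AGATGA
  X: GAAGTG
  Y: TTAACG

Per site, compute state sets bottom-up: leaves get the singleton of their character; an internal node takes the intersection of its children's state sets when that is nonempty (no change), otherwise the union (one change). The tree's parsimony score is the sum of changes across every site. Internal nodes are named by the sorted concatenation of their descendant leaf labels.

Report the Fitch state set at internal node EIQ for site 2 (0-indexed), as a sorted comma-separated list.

[col 0] DX: children D:{T}, X:{G} ∪→ {G,T}; cost 1
[col 0] EQ: children E:{T}, Q:{T} ∩→ {T}; cost 0
[col 0] EIQ: children EQ:{T}, I:{C} ∪→ {C,T}; cost 1
[col 0] EIQW: children EIQ:{C,T}, W:{A} ∪→ {A,C,T}; cost 1
[col 0] DEIQWX: children DX:{G,T}, EIQW:{A,C,T} ∩→ {T}; cost 0
[col 0] DEIQWXY: children DEIQWX:{T}, Y:{T} ∩→ {T}; cost 0
[col 1] DX: children D:{A}, X:{A} ∩→ {A}; cost 0
[col 1] EQ: children E:{T}, Q:{A} ∪→ {A,T}; cost 1
[col 1] EIQ: children EQ:{A,T}, I:{T} ∩→ {T}; cost 0
[col 1] EIQW: children EIQ:{T}, W:{G} ∪→ {G,T}; cost 1
[col 1] DEIQWX: children DX:{A}, EIQW:{G,T} ∪→ {A,G,T}; cost 1
[col 1] DEIQWXY: children DEIQWX:{A,G,T}, Y:{T} ∩→ {T}; cost 0
[col 2] DX: children D:{T}, X:{A} ∪→ {A,T}; cost 1
[col 2] EQ: children E:{C}, Q:{C} ∩→ {C}; cost 0
[col 2] EIQ: children EQ:{C}, I:{G} ∪→ {C,G}; cost 1
[col 2] EIQW: children EIQ:{C,G}, W:{A} ∪→ {A,C,G}; cost 1
[col 2] DEIQWX: children DX:{A,T}, EIQW:{A,C,G} ∩→ {A}; cost 0
[col 2] DEIQWXY: children DEIQWX:{A}, Y:{A} ∩→ {A}; cost 0
[col 3] DX: children D:{C}, X:{G} ∪→ {C,G}; cost 1
[col 3] EQ: children E:{C}, Q:{G} ∪→ {C,G}; cost 1
[col 3] EIQ: children EQ:{C,G}, I:{T} ∪→ {C,G,T}; cost 1
[col 3] EIQW: children EIQ:{C,G,T}, W:{T} ∩→ {T}; cost 0
[col 3] DEIQWX: children DX:{C,G}, EIQW:{T} ∪→ {C,G,T}; cost 1
[col 3] DEIQWXY: children DEIQWX:{C,G,T}, Y:{A} ∪→ {A,C,G,T}; cost 1
[col 4] DX: children D:{G}, X:{T} ∪→ {G,T}; cost 1
[col 4] EQ: children E:{C}, Q:{G} ∪→ {C,G}; cost 1
[col 4] EIQ: children EQ:{C,G}, I:{C} ∩→ {C}; cost 0
[col 4] EIQW: children EIQ:{C}, W:{G} ∪→ {C,G}; cost 1
[col 4] DEIQWX: children DX:{G,T}, EIQW:{C,G} ∩→ {G}; cost 0
[col 4] DEIQWXY: children DEIQWX:{G}, Y:{C} ∪→ {C,G}; cost 1
[col 5] DX: children D:{A}, X:{G} ∪→ {A,G}; cost 1
[col 5] EQ: children E:{T}, Q:{A} ∪→ {A,T}; cost 1
[col 5] EIQ: children EQ:{A,T}, I:{A} ∩→ {A}; cost 0
[col 5] EIQW: children EIQ:{A}, W:{A} ∩→ {A}; cost 0
[col 5] DEIQWX: children DX:{A,G}, EIQW:{A} ∩→ {A}; cost 0
[col 5] DEIQWXY: children DEIQWX:{A}, Y:{G} ∪→ {A,G}; cost 1
per-site changes: [3, 3, 3, 5, 4, 3]; total = 21

C,G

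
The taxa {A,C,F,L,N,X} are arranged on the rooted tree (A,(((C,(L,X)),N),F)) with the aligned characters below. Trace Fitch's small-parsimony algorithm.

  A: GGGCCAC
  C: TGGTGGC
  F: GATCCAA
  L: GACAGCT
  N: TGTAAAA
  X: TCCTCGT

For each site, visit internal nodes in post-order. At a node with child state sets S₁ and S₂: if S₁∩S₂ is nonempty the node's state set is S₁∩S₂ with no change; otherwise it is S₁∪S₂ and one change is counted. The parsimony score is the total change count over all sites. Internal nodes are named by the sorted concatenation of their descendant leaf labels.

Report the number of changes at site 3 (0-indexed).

[col 0] LX: children L:{G}, X:{T} ∪→ {G,T}; cost 1
[col 0] CLX: children C:{T}, LX:{G,T} ∩→ {T}; cost 0
[col 0] CLNX: children CLX:{T}, N:{T} ∩→ {T}; cost 0
[col 0] CFLNX: children CLNX:{T}, F:{G} ∪→ {G,T}; cost 1
[col 0] ACFLNX: children A:{G}, CFLNX:{G,T} ∩→ {G}; cost 0
[col 1] LX: children L:{A}, X:{C} ∪→ {A,C}; cost 1
[col 1] CLX: children C:{G}, LX:{A,C} ∪→ {A,C,G}; cost 1
[col 1] CLNX: children CLX:{A,C,G}, N:{G} ∩→ {G}; cost 0
[col 1] CFLNX: children CLNX:{G}, F:{A} ∪→ {A,G}; cost 1
[col 1] ACFLNX: children A:{G}, CFLNX:{A,G} ∩→ {G}; cost 0
[col 2] LX: children L:{C}, X:{C} ∩→ {C}; cost 0
[col 2] CLX: children C:{G}, LX:{C} ∪→ {C,G}; cost 1
[col 2] CLNX: children CLX:{C,G}, N:{T} ∪→ {C,G,T}; cost 1
[col 2] CFLNX: children CLNX:{C,G,T}, F:{T} ∩→ {T}; cost 0
[col 2] ACFLNX: children A:{G}, CFLNX:{T} ∪→ {G,T}; cost 1
[col 3] LX: children L:{A}, X:{T} ∪→ {A,T}; cost 1
[col 3] CLX: children C:{T}, LX:{A,T} ∩→ {T}; cost 0
[col 3] CLNX: children CLX:{T}, N:{A} ∪→ {A,T}; cost 1
[col 3] CFLNX: children CLNX:{A,T}, F:{C} ∪→ {A,C,T}; cost 1
[col 3] ACFLNX: children A:{C}, CFLNX:{A,C,T} ∩→ {C}; cost 0
[col 4] LX: children L:{G}, X:{C} ∪→ {C,G}; cost 1
[col 4] CLX: children C:{G}, LX:{C,G} ∩→ {G}; cost 0
[col 4] CLNX: children CLX:{G}, N:{A} ∪→ {A,G}; cost 1
[col 4] CFLNX: children CLNX:{A,G}, F:{C} ∪→ {A,C,G}; cost 1
[col 4] ACFLNX: children A:{C}, CFLNX:{A,C,G} ∩→ {C}; cost 0
[col 5] LX: children L:{C}, X:{G} ∪→ {C,G}; cost 1
[col 5] CLX: children C:{G}, LX:{C,G} ∩→ {G}; cost 0
[col 5] CLNX: children CLX:{G}, N:{A} ∪→ {A,G}; cost 1
[col 5] CFLNX: children CLNX:{A,G}, F:{A} ∩→ {A}; cost 0
[col 5] ACFLNX: children A:{A}, CFLNX:{A} ∩→ {A}; cost 0
[col 6] LX: children L:{T}, X:{T} ∩→ {T}; cost 0
[col 6] CLX: children C:{C}, LX:{T} ∪→ {C,T}; cost 1
[col 6] CLNX: children CLX:{C,T}, N:{A} ∪→ {A,C,T}; cost 1
[col 6] CFLNX: children CLNX:{A,C,T}, F:{A} ∩→ {A}; cost 0
[col 6] ACFLNX: children A:{C}, CFLNX:{A} ∪→ {A,C}; cost 1
per-site changes: [2, 3, 3, 3, 3, 2, 3]; total = 19

3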